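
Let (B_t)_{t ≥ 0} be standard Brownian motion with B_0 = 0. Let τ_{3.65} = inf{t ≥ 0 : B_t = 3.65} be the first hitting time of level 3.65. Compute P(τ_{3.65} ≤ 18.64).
P(τ_{3.65} ≤ 18.64) = 2(1 − Φ(3.65/√18.64)) = 2(1 − Φ(0.8454)) ≈ 0.3979

By the reflection principle for standard BM, P(τ_b ≤ t) = 2 · P(B_t ≥ b). Since B_t ~ N(0, t), P(B_t ≥ 3.65) = 1 − Φ(3.65/√t) = 1 − Φ(3.65/√18.64) = 1 − Φ(0.8454) ≈ 0.19894. Doubling: P(τ_{3.65} ≤ 18.64) ≈ 2 · 0.19894 = 0.39788 ≈ 0.3979.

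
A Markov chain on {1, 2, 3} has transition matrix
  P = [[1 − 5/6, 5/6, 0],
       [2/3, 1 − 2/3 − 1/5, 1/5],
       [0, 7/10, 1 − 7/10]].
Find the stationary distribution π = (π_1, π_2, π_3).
π = (28/73, 35/73, 10/73)

This is a birth-death chain on three states, which satisfies detailed balance: π_1 · P_{12} = π_2 · P_{21} and π_2 · P_{23} = π_3 · P_{32}.
From π_1 · 5/6 = π_2 · 2/3: π_2/π_1 = (5/6)/(2/3) = 5/4.
From π_2 · 1/5 = π_3 · 7/10: π_3/π_2 = (1/5)/(7/10) = 2/7.
Take π_1 proportional to 1; then unnormalized π = (1, 5/4, 5/14). Normalize by dividing by the sum 73/28:
  π = (28/73, 35/73, 10/73).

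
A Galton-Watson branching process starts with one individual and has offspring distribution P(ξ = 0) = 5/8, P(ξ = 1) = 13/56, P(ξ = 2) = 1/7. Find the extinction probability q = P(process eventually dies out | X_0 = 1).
q = 1

Mean offspring μ = 0·5/8 + 1·13/56 + 2·1/7 = 29/56 ≤ 1. For μ ≤ 1 with offspring not concentrated at 1, the Galton-Watson process goes extinct almost surely, so q = 1.
(Algebraic check: The pgf is f(s) = 5/8 + 13/56·s + 1/7·s². The extinction probability q is the smallest fixed point of f in [0, 1]. Setting s = f(s):
  1/7·s² + (13/56 − 1)·s + 5/8 = 0
  1/7·s² − (5/8 + 1/7)·s + 5/8 = 0
which factors as (s − 1)·(1/7·s − 5/8) = 0, giving roots s = 1 and s = (5/8)/(1/7) = 35/8. Since 35/8 ≥ 1, the smallest root in [0, 1] is s = 1.)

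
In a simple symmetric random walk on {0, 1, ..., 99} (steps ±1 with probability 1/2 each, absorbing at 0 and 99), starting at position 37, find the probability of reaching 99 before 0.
P(hit 99 before 0) = 37/99

Let u_k = P(hit 99 before 0 | start at k). Then u_0 = 0, u_99 = 1, and u_k = u_{k-1}/2 + u_{k+1}/2 for 1 ≤ k ≤ 98. This harmonic recurrence is solved by u_k = k/99, giving u_37 = 37/99.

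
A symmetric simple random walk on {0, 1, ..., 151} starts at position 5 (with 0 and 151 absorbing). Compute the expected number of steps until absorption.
E[τ | X_0 = 5] = 730

Let v_k = E[τ | X_0 = k]. Boundary: v_0 = v_151 = 0. Recurrence: v_k = 1 + (v_{k-1} + v_{k+1})/2 for 1 ≤ k ≤ 150. The particular solution to v_k − (v_{k-1} + v_{k+1})/2 = 1 is v_k = −k^2. Adding homogeneous solution A + B k and matching boundaries gives v_k = k (151 − k). Substituting k = 5: v_5 = 5 · 146 = 730.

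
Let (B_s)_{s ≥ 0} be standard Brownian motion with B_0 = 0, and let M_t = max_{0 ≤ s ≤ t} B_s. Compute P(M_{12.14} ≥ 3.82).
P(M_{12.14} ≥ 3.82) = 2·P(B_{12.14} ≥ 3.82) = 2(1 − Φ(3.82/√12.14)) ≈ 0.2729

By the reflection principle for Brownian motion, P(M_t ≥ a) = 2 · P(B_t ≥ a) for a ≥ 0. Since B_t ~ N(0, t), P(B_t ≥ 3.82) = 1 − Φ(3.82/√t) = 1 − Φ(3.82/√12.14) = 1 − Φ(1.0964). So
  P(M_{12.14} ≥ 3.82) = 2(1 − Φ(1.0964)) ≈ 0.2729.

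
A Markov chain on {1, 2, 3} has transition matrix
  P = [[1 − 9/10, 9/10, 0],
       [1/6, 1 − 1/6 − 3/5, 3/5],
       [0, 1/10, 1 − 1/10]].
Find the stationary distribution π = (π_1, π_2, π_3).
π = (5/194, 27/194, 81/97)

This is a birth-death chain on three states, which satisfies detailed balance: π_1 · P_{12} = π_2 · P_{21} and π_2 · P_{23} = π_3 · P_{32}.
From π_1 · 9/10 = π_2 · 1/6: π_2/π_1 = (9/10)/(1/6) = 27/5.
From π_2 · 3/5 = π_3 · 1/10: π_3/π_2 = (3/5)/(1/10) = 6.
Take π_1 proportional to 1; then unnormalized π = (1, 27/5, 162/5). Normalize by dividing by the sum 194/5:
  π = (5/194, 27/194, 81/97).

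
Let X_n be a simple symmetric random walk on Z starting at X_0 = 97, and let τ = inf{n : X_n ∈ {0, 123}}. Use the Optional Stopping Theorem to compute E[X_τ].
E[X_τ] = 97

X_n is a martingale and τ is a bounded-mean stopping time (indeed τ is finite a.s. with bounded expectation since the walk is in a bounded region). By the OST, E[X_τ] = E[X_0] = 97. Equivalently: E[X_τ] = 123 · P(hit 123 first) + 0 · P(hit 0 first) = 123 · (97/123) = 97.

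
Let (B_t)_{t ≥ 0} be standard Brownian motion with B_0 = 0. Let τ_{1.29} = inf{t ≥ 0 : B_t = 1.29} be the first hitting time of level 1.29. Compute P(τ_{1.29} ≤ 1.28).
P(τ_{1.29} ≤ 1.28) = 2(1 − Φ(1.29/√1.28)) = 2(1 − Φ(1.1402)) ≈ 0.2542

By the reflection principle for standard BM, P(τ_b ≤ t) = 2 · P(B_t ≥ b). Since B_t ~ N(0, t), P(B_t ≥ 1.29) = 1 − Φ(1.29/√t) = 1 − Φ(1.29/√1.28) = 1 − Φ(1.1402) ≈ 0.12710. Doubling: P(τ_{1.29} ≤ 1.28) ≈ 2 · 0.12710 = 0.25420 ≈ 0.2542.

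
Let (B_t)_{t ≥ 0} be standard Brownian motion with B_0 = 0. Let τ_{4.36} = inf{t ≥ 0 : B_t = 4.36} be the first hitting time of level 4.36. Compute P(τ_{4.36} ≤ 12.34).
P(τ_{4.36} ≤ 12.34) = 2(1 − Φ(4.36/√12.34)) = 2(1 − Φ(1.2412)) ≈ 0.2145

By the reflection principle for standard BM, P(τ_b ≤ t) = 2 · P(B_t ≥ b). Since B_t ~ N(0, t), P(B_t ≥ 4.36) = 1 − Φ(4.36/√t) = 1 − Φ(4.36/√12.34) = 1 − Φ(1.2412) ≈ 0.10727. Doubling: P(τ_{4.36} ≤ 12.34) ≈ 2 · 0.10727 = 0.21454 ≈ 0.2145.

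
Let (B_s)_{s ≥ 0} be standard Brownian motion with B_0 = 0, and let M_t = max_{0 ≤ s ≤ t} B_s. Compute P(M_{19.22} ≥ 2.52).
P(M_{19.22} ≥ 2.52) = 2·P(B_{19.22} ≥ 2.52) = 2(1 − Φ(2.52/√19.22)) ≈ 0.5654

By the reflection principle for Brownian motion, P(M_t ≥ a) = 2 · P(B_t ≥ a) for a ≥ 0. Since B_t ~ N(0, t), P(B_t ≥ 2.52) = 1 − Φ(2.52/√t) = 1 − Φ(2.52/√19.22) = 1 − Φ(0.5748). So
  P(M_{19.22} ≥ 2.52) = 2(1 − Φ(0.5748)) ≈ 0.5654.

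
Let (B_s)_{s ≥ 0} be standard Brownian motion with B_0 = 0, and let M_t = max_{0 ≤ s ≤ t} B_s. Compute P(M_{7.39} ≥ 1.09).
P(M_{7.39} ≥ 1.09) = 2·P(B_{7.39} ≥ 1.09) = 2(1 − Φ(1.09/√7.39)) ≈ 0.6884

By the reflection principle for Brownian motion, P(M_t ≥ a) = 2 · P(B_t ≥ a) for a ≥ 0. Since B_t ~ N(0, t), P(B_t ≥ 1.09) = 1 − Φ(1.09/√t) = 1 − Φ(1.09/√7.39) = 1 − Φ(0.4010). So
  P(M_{7.39} ≥ 1.09) = 2(1 − Φ(0.4010)) ≈ 0.6884.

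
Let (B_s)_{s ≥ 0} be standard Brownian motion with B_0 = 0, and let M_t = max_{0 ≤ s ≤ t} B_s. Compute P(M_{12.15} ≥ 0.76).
P(M_{12.15} ≥ 0.76) = 2·P(B_{12.15} ≥ 0.76) = 2(1 − Φ(0.76/√12.15)) ≈ 0.8274

By the reflection principle for Brownian motion, P(M_t ≥ a) = 2 · P(B_t ≥ a) for a ≥ 0. Since B_t ~ N(0, t), P(B_t ≥ 0.76) = 1 − Φ(0.76/√t) = 1 − Φ(0.76/√12.15) = 1 − Φ(0.2180). So
  P(M_{12.15} ≥ 0.76) = 2(1 − Φ(0.2180)) ≈ 0.8274.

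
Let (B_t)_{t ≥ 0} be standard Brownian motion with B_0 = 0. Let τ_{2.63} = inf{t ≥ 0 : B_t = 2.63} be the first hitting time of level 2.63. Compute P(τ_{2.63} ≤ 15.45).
P(τ_{2.63} ≤ 15.45) = 2(1 − Φ(2.63/√15.45)) = 2(1 − Φ(0.6691)) ≈ 0.5034

By the reflection principle for standard BM, P(τ_b ≤ t) = 2 · P(B_t ≥ b). Since B_t ~ N(0, t), P(B_t ≥ 2.63) = 1 − Φ(2.63/√t) = 1 − Φ(2.63/√15.45) = 1 − Φ(0.6691) ≈ 0.25172. Doubling: P(τ_{2.63} ≤ 15.45) ≈ 2 · 0.25172 = 0.50344 ≈ 0.5034.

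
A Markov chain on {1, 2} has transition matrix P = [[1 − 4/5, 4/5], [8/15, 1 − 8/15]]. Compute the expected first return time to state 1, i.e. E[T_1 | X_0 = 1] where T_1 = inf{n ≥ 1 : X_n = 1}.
E[T_1 | X_0 = 1] = 1/π_1 = 5/2

For an irreducible recurrent Markov chain with stationary distribution π, E[T_i | X_0 = i] = 1/π_i (Kac's formula). Here π_1 = (8/15)/(4/5 + 8/15) = (8/15)/(4/3) = 2/5, so E[T_1 | X_0 = 1] = 1/π_1 = (4/5 + 8/15)/(8/15) = (4/3)/(8/15) = 5/2.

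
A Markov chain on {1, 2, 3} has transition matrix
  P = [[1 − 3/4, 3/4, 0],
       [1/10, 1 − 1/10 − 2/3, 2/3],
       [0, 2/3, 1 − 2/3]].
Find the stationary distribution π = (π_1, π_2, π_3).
π = (1/16, 15/32, 15/32)

This is a birth-death chain on three states, which satisfies detailed balance: π_1 · P_{12} = π_2 · P_{21} and π_2 · P_{23} = π_3 · P_{32}.
From π_1 · 3/4 = π_2 · 1/10: π_2/π_1 = (3/4)/(1/10) = 15/2.
From π_2 · 2/3 = π_3 · 2/3: π_3/π_2 = (2/3)/(2/3) = 1.
Take π_1 proportional to 1; then unnormalized π = (1, 15/2, 15/2). Normalize by dividing by the sum 16:
  π = (1/16, 15/32, 15/32).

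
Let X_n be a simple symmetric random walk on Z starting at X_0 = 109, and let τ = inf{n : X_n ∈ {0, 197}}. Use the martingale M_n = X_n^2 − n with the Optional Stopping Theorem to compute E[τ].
E[τ] = 9592

M_n = X_n^2 − n is a martingale (since E[X_{n+1}^2 | F_n] = X_n^2 + 1). By OST (τ has finite mean in a bounded region), E[M_τ] = E[M_0] = X_0^2 − 0 = 109^2 = 11881. Also E[M_τ] = E[X_τ^2] − E[τ]. The walk exits at 0 or 197, with P(hit 197 first) = 109/197, so E[X_τ^2] = 197^2 · 109/197 + 0 = 21473. Thus E[τ] = E[X_τ^2] − E[M_τ] = 21473 − 11881 = 9592 = 109(197 − 109) = 9592.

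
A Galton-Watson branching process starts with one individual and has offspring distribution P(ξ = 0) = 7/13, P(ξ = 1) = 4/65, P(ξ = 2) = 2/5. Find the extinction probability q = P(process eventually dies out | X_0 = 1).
q = 1

Mean offspring μ = 0·7/13 + 1·4/65 + 2·2/5 = 56/65 ≤ 1. For μ ≤ 1 with offspring not concentrated at 1, the Galton-Watson process goes extinct almost surely, so q = 1.
(Algebraic check: The pgf is f(s) = 7/13 + 4/65·s + 2/5·s². The extinction probability q is the smallest fixed point of f in [0, 1]. Setting s = f(s):
  2/5·s² + (4/65 − 1)·s + 7/13 = 0
  2/5·s² − (7/13 + 2/5)·s + 7/13 = 0
which factors as (s − 1)·(2/5·s − 7/13) = 0, giving roots s = 1 and s = (7/13)/(2/5) = 35/26. Since 35/26 ≥ 1, the smallest root in [0, 1] is s = 1.)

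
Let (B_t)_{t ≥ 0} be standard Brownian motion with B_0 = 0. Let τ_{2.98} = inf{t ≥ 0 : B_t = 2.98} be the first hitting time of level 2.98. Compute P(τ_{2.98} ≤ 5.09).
P(τ_{2.98} ≤ 5.09) = 2(1 − Φ(2.98/√5.09)) = 2(1 − Φ(1.3209)) ≈ 0.1865

By the reflection principle for standard BM, P(τ_b ≤ t) = 2 · P(B_t ≥ b). Since B_t ~ N(0, t), P(B_t ≥ 2.98) = 1 − Φ(2.98/√t) = 1 − Φ(2.98/√5.09) = 1 − Φ(1.3209) ≈ 0.09327. Doubling: P(τ_{2.98} ≤ 5.09) ≈ 2 · 0.09327 = 0.18654 ≈ 0.1865.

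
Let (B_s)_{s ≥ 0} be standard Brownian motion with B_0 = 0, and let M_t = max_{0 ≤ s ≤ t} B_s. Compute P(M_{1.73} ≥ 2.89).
P(M_{1.73} ≥ 2.89) = 2·P(B_{1.73} ≥ 2.89) = 2(1 − Φ(2.89/√1.73)) ≈ 0.0280

By the reflection principle for Brownian motion, P(M_t ≥ a) = 2 · P(B_t ≥ a) for a ≥ 0. Since B_t ~ N(0, t), P(B_t ≥ 2.89) = 1 − Φ(2.89/√t) = 1 − Φ(2.89/√1.73) = 1 − Φ(2.1972). So
  P(M_{1.73} ≥ 2.89) = 2(1 − Φ(2.1972)) ≈ 0.0280.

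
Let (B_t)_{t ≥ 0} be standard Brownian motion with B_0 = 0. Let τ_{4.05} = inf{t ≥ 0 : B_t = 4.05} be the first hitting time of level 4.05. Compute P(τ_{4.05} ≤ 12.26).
P(τ_{4.05} ≤ 12.26) = 2(1 − Φ(4.05/√12.26)) = 2(1 − Φ(1.1567)) ≈ 0.2474

By the reflection principle for standard BM, P(τ_b ≤ t) = 2 · P(B_t ≥ b). Since B_t ~ N(0, t), P(B_t ≥ 4.05) = 1 − Φ(4.05/√t) = 1 − Φ(4.05/√12.26) = 1 − Φ(1.1567) ≈ 0.12370. Doubling: P(τ_{4.05} ≤ 12.26) ≈ 2 · 0.12370 = 0.24740 ≈ 0.2474.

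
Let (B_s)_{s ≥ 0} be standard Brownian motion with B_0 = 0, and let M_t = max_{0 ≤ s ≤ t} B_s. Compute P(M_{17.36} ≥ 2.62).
P(M_{17.36} ≥ 2.62) = 2·P(B_{17.36} ≥ 2.62) = 2(1 − Φ(2.62/√17.36)) ≈ 0.5295

By the reflection principle for Brownian motion, P(M_t ≥ a) = 2 · P(B_t ≥ a) for a ≥ 0. Since B_t ~ N(0, t), P(B_t ≥ 2.62) = 1 − Φ(2.62/√t) = 1 − Φ(2.62/√17.36) = 1 − Φ(0.6288). So
  P(M_{17.36} ≥ 2.62) = 2(1 − Φ(0.6288)) ≈ 0.5295.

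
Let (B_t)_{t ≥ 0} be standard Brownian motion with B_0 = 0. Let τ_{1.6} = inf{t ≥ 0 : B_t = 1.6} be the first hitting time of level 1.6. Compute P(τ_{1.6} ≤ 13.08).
P(τ_{1.6} ≤ 13.08) = 2(1 − Φ(1.6/√13.08)) = 2(1 − Φ(0.4424)) ≈ 0.6582

By the reflection principle for standard BM, P(τ_b ≤ t) = 2 · P(B_t ≥ b). Since B_t ~ N(0, t), P(B_t ≥ 1.6) = 1 − Φ(1.6/√t) = 1 − Φ(1.6/√13.08) = 1 − Φ(0.4424) ≈ 0.32910. Doubling: P(τ_{1.6} ≤ 13.08) ≈ 2 · 0.32910 = 0.65820 ≈ 0.6582.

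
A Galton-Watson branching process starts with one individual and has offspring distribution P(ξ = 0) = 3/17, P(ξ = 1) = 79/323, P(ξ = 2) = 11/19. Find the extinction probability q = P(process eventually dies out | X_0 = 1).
q = 57/187

The pgf is f(s) = 3/17 + 79/323·s + 11/19·s². The extinction probability q is the smallest fixed point of f in [0, 1]. Setting s = f(s):
  11/19·s² + (79/323 − 1)·s + 3/17 = 0
  11/19·s² − (3/17 + 11/19)·s + 3/17 = 0
which factors as (s − 1)·(11/19·s − 3/17) = 0, giving roots s = 1 and s = (3/17)/(11/19) = 57/187.
Mean offspring μ = 79/323 + 2·11/19 = 453/323 > 1 (supercritical), so q < 1. The extinction probability is the smaller root: q = (3/17)/(11/19) = 57/187.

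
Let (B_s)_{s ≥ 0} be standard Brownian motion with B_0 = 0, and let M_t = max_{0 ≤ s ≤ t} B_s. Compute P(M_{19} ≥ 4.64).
P(M_{19} ≥ 4.64) = 2·P(B_{19} ≥ 4.64) = 2(1 − Φ(4.64/√19)) ≈ 0.2871

By the reflection principle for Brownian motion, P(M_t ≥ a) = 2 · P(B_t ≥ a) for a ≥ 0. Since B_t ~ N(0, t), P(B_t ≥ 4.64) = 1 − Φ(4.64/√t) = 1 − Φ(4.64/√19) = 1 − Φ(1.0645). So
  P(M_{19} ≥ 4.64) = 2(1 − Φ(1.0645)) ≈ 0.2871.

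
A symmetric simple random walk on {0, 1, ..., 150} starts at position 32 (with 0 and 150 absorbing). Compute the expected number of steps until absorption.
E[τ | X_0 = 32] = 3776

Let v_k = E[τ | X_0 = k]. Boundary: v_0 = v_150 = 0. Recurrence: v_k = 1 + (v_{k-1} + v_{k+1})/2 for 1 ≤ k ≤ 149. The particular solution to v_k − (v_{k-1} + v_{k+1})/2 = 1 is v_k = −k^2. Adding homogeneous solution A + B k and matching boundaries gives v_k = k (150 − k). Substituting k = 32: v_32 = 32 · 118 = 3776.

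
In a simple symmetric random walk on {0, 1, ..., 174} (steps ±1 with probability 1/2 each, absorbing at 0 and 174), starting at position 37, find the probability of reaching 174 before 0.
P(hit 174 before 0) = 37/174

Let u_k = P(hit 174 before 0 | start at k). Then u_0 = 0, u_174 = 1, and u_k = u_{k-1}/2 + u_{k+1}/2 for 1 ≤ k ≤ 173. This harmonic recurrence is solved by u_k = k/174, giving u_37 = 37/174.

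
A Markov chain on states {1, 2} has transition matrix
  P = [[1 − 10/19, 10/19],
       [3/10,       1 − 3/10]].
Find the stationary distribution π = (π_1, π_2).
π_1 = 57/157, π_2 = 100/157

Solve πP = π with π_1 + π_2 = 1. From πP = π: π_1 · (1 − 10/19) + π_2 · 3/10 = π_1 ⇒ π_2 · 3/10 = π_1 · 10/19 ⇒ π_2/π_1 = (10/19)/(3/10) = 100/57. Together with π_1 + π_2 = 1:
  π_1 = (3/10)/(10/19 + 3/10) = (3/10)/(157/190) = 57/157,
  π_2 = (10/19)/(10/19 + 3/10) = (10/19)/(157/190) = 100/157.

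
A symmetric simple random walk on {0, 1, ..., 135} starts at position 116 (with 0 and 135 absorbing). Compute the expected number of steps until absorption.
E[τ | X_0 = 116] = 2204

Let v_k = E[τ | X_0 = k]. Boundary: v_0 = v_135 = 0. Recurrence: v_k = 1 + (v_{k-1} + v_{k+1})/2 for 1 ≤ k ≤ 134. The particular solution to v_k − (v_{k-1} + v_{k+1})/2 = 1 is v_k = −k^2. Adding homogeneous solution A + B k and matching boundaries gives v_k = k (135 − k). Substituting k = 116: v_116 = 116 · 19 = 2204.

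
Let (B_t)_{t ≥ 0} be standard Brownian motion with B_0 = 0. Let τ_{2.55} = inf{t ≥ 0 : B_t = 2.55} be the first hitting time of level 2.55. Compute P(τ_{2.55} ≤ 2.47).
P(τ_{2.55} ≤ 2.47) = 2(1 − Φ(2.55/√2.47)) = 2(1 − Φ(1.6225)) ≈ 0.1047

By the reflection principle for standard BM, P(τ_b ≤ t) = 2 · P(B_t ≥ b). Since B_t ~ N(0, t), P(B_t ≥ 2.55) = 1 − Φ(2.55/√t) = 1 − Φ(2.55/√2.47) = 1 − Φ(1.6225) ≈ 0.05235. Doubling: P(τ_{2.55} ≤ 2.47) ≈ 2 · 0.05235 = 0.10470 ≈ 0.1047.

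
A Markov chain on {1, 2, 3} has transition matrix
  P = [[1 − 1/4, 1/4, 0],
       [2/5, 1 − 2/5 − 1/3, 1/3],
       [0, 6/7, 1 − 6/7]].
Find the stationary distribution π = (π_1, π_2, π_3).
π = (144/269, 90/269, 35/269)

This is a birth-death chain on three states, which satisfies detailed balance: π_1 · P_{12} = π_2 · P_{21} and π_2 · P_{23} = π_3 · P_{32}.
From π_1 · 1/4 = π_2 · 2/5: π_2/π_1 = (1/4)/(2/5) = 5/8.
From π_2 · 1/3 = π_3 · 6/7: π_3/π_2 = (1/3)/(6/7) = 7/18.
Take π_1 proportional to 1; then unnormalized π = (1, 5/8, 35/144). Normalize by dividing by the sum 269/144:
  π = (144/269, 90/269, 35/269).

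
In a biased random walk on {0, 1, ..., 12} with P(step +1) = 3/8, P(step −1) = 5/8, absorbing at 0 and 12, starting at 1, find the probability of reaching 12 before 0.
P(hit 12 before 0) = (1 − (5/3)^1) / (1 − (5/3)^12) = 177147/121804592

Let u_k denote P(reach 12 before 0 | start at k). Boundary: u_0 = 0, u_12 = 1. Recurrence: u_k = 3/8·u_{k+1} + 5/8·u_{k-1} for 1 ≤ k ≤ 11. Try u_k = A + B·r^k with r = q/p = (5/8)/(3/8) = 5/3. Substitution satisfies the recurrence; boundary conditions give:
  u_k = (1 − r^k) / (1 − r^N) = (1 − (5/3)^1) / (1 − (5/3)^12) = 177147/121804592.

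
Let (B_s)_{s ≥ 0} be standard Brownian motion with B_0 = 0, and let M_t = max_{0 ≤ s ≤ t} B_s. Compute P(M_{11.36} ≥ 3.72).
P(M_{11.36} ≥ 3.72) = 2·P(B_{11.36} ≥ 3.72) = 2(1 − Φ(3.72/√11.36)) ≈ 0.2697

By the reflection principle for Brownian motion, P(M_t ≥ a) = 2 · P(B_t ≥ a) for a ≥ 0. Since B_t ~ N(0, t), P(B_t ≥ 3.72) = 1 − Φ(3.72/√t) = 1 − Φ(3.72/√11.36) = 1 − Φ(1.1037). So
  P(M_{11.36} ≥ 3.72) = 2(1 − Φ(1.1037)) ≈ 0.2697.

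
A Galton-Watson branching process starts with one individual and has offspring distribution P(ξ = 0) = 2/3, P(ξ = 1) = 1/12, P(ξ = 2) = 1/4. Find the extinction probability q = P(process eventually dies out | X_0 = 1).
q = 1

Mean offspring μ = 0·2/3 + 1·1/12 + 2·1/4 = 7/12 ≤ 1. For μ ≤ 1 with offspring not concentrated at 1, the Galton-Watson process goes extinct almost surely, so q = 1.
(Algebraic check: The pgf is f(s) = 2/3 + 1/12·s + 1/4·s². The extinction probability q is the smallest fixed point of f in [0, 1]. Setting s = f(s):
  1/4·s² + (1/12 − 1)·s + 2/3 = 0
  1/4·s² − (2/3 + 1/4)·s + 2/3 = 0
which factors as (s − 1)·(1/4·s − 2/3) = 0, giving roots s = 1 and s = (2/3)/(1/4) = 8/3. Since 8/3 ≥ 1, the smallest root in [0, 1] is s = 1.)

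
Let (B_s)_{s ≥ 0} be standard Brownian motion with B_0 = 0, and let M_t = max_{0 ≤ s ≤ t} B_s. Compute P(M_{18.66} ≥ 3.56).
P(M_{18.66} ≥ 3.56) = 2·P(B_{18.66} ≥ 3.56) = 2(1 − Φ(3.56/√18.66)) ≈ 0.4099

By the reflection principle for Brownian motion, P(M_t ≥ a) = 2 · P(B_t ≥ a) for a ≥ 0. Since B_t ~ N(0, t), P(B_t ≥ 3.56) = 1 − Φ(3.56/√t) = 1 − Φ(3.56/√18.66) = 1 − Φ(0.8241). So
  P(M_{18.66} ≥ 3.56) = 2(1 − Φ(0.8241)) ≈ 0.4099.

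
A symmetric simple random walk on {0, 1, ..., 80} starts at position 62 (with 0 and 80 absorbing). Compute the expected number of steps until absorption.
E[τ | X_0 = 62] = 1116

Let v_k = E[τ | X_0 = k]. Boundary: v_0 = v_80 = 0. Recurrence: v_k = 1 + (v_{k-1} + v_{k+1})/2 for 1 ≤ k ≤ 79. The particular solution to v_k − (v_{k-1} + v_{k+1})/2 = 1 is v_k = −k^2. Adding homogeneous solution A + B k and matching boundaries gives v_k = k (80 − k). Substituting k = 62: v_62 = 62 · 18 = 1116.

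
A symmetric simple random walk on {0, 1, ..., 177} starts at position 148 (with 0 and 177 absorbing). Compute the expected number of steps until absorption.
E[τ | X_0 = 148] = 4292

Let v_k = E[τ | X_0 = k]. Boundary: v_0 = v_177 = 0. Recurrence: v_k = 1 + (v_{k-1} + v_{k+1})/2 for 1 ≤ k ≤ 176. The particular solution to v_k − (v_{k-1} + v_{k+1})/2 = 1 is v_k = −k^2. Adding homogeneous solution A + B k and matching boundaries gives v_k = k (177 − k). Substituting k = 148: v_148 = 148 · 29 = 4292.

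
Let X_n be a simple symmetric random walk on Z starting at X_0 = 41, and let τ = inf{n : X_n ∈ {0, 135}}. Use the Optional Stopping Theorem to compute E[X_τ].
E[X_τ] = 41

X_n is a martingale and τ is a bounded-mean stopping time (indeed τ is finite a.s. with bounded expectation since the walk is in a bounded region). By the OST, E[X_τ] = E[X_0] = 41. Equivalently: E[X_τ] = 135 · P(hit 135 first) + 0 · P(hit 0 first) = 135 · (41/135) = 41.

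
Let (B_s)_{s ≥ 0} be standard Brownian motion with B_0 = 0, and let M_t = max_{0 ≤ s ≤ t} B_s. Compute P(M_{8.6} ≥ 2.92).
P(M_{8.6} ≥ 2.92) = 2·P(B_{8.6} ≥ 2.92) = 2(1 − Φ(2.92/√8.6)) ≈ 0.3194

By the reflection principle for Brownian motion, P(M_t ≥ a) = 2 · P(B_t ≥ a) for a ≥ 0. Since B_t ~ N(0, t), P(B_t ≥ 2.92) = 1 − Φ(2.92/√t) = 1 − Φ(2.92/√8.6) = 1 − Φ(0.9957). So
  P(M_{8.6} ≥ 2.92) = 2(1 − Φ(0.9957)) ≈ 0.3194.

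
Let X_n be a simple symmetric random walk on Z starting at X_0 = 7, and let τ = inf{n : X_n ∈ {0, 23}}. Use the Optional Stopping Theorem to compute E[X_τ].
E[X_τ] = 7

X_n is a martingale and τ is a bounded-mean stopping time (indeed τ is finite a.s. with bounded expectation since the walk is in a bounded region). By the OST, E[X_τ] = E[X_0] = 7. Equivalently: E[X_τ] = 23 · P(hit 23 first) + 0 · P(hit 0 first) = 23 · (7/23) = 7.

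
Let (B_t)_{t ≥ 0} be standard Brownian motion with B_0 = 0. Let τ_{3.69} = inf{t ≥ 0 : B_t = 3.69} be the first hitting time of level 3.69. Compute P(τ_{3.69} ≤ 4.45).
P(τ_{3.69} ≤ 4.45) = 2(1 − Φ(3.69/√4.45)) = 2(1 − Φ(1.7492)) ≈ 0.0803

By the reflection principle for standard BM, P(τ_b ≤ t) = 2 · P(B_t ≥ b). Since B_t ~ N(0, t), P(B_t ≥ 3.69) = 1 − Φ(3.69/√t) = 1 − Φ(3.69/√4.45) = 1 − Φ(1.7492) ≈ 0.04013. Doubling: P(τ_{3.69} ≤ 4.45) ≈ 2 · 0.04013 = 0.08026 ≈ 0.0803.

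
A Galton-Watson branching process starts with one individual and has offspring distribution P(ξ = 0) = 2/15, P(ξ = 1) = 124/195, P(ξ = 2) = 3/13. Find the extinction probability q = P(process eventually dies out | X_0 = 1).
q = 26/45

The pgf is f(s) = 2/15 + 124/195·s + 3/13·s². The extinction probability q is the smallest fixed point of f in [0, 1]. Setting s = f(s):
  3/13·s² + (124/195 − 1)·s + 2/15 = 0
  3/13·s² − (2/15 + 3/13)·s + 2/15 = 0
which factors as (s − 1)·(3/13·s − 2/15) = 0, giving roots s = 1 and s = (2/15)/(3/13) = 26/45.
Mean offspring μ = 124/195 + 2·3/13 = 214/195 > 1 (supercritical), so q < 1. The extinction probability is the smaller root: q = (2/15)/(3/13) = 26/45.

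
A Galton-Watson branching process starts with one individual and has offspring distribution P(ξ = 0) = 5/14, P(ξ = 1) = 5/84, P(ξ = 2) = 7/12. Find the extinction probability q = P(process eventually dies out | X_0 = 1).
q = 30/49

The pgf is f(s) = 5/14 + 5/84·s + 7/12·s². The extinction probability q is the smallest fixed point of f in [0, 1]. Setting s = f(s):
  7/12·s² + (5/84 − 1)·s + 5/14 = 0
  7/12·s² − (5/14 + 7/12)·s + 5/14 = 0
which factors as (s − 1)·(7/12·s − 5/14) = 0, giving roots s = 1 and s = (5/14)/(7/12) = 30/49.
Mean offspring μ = 5/84 + 2·7/12 = 103/84 > 1 (supercritical), so q < 1. The extinction probability is the smaller root: q = (5/14)/(7/12) = 30/49.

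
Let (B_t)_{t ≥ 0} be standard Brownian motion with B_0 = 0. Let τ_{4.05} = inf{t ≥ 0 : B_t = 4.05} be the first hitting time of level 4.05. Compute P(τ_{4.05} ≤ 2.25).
P(τ_{4.05} ≤ 2.25) = 2(1 − Φ(4.05/√2.25)) = 2(1 − Φ(2.7000)) ≈ 0.0069

By the reflection principle for standard BM, P(τ_b ≤ t) = 2 · P(B_t ≥ b). Since B_t ~ N(0, t), P(B_t ≥ 4.05) = 1 − Φ(4.05/√t) = 1 − Φ(4.05/√2.25) = 1 − Φ(2.7000) ≈ 0.00347. Doubling: P(τ_{4.05} ≤ 2.25) ≈ 2 · 0.00347 = 0.00694 ≈ 0.0069.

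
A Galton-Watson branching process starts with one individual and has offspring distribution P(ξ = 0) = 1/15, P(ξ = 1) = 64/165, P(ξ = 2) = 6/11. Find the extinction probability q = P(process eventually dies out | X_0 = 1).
q = 11/90

The pgf is f(s) = 1/15 + 64/165·s + 6/11·s². The extinction probability q is the smallest fixed point of f in [0, 1]. Setting s = f(s):
  6/11·s² + (64/165 − 1)·s + 1/15 = 0
  6/11·s² − (1/15 + 6/11)·s + 1/15 = 0
which factors as (s − 1)·(6/11·s − 1/15) = 0, giving roots s = 1 and s = (1/15)/(6/11) = 11/90.
Mean offspring μ = 64/165 + 2·6/11 = 244/165 > 1 (supercritical), so q < 1. The extinction probability is the smaller root: q = (1/15)/(6/11) = 11/90.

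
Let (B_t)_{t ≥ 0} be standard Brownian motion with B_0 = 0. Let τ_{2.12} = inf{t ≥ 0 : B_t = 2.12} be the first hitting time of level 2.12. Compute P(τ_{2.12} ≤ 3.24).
P(τ_{2.12} ≤ 3.24) = 2(1 − Φ(2.12/√3.24)) = 2(1 − Φ(1.1778)) ≈ 0.2389

By the reflection principle for standard BM, P(τ_b ≤ t) = 2 · P(B_t ≥ b). Since B_t ~ N(0, t), P(B_t ≥ 2.12) = 1 − Φ(2.12/√t) = 1 − Φ(2.12/√3.24) = 1 − Φ(1.1778) ≈ 0.11944. Doubling: P(τ_{2.12} ≤ 3.24) ≈ 2 · 0.11944 = 0.23888 ≈ 0.2389.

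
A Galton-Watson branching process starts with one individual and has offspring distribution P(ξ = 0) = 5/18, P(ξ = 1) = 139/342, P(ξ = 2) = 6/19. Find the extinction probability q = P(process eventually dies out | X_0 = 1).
q = 95/108

The pgf is f(s) = 5/18 + 139/342·s + 6/19·s². The extinction probability q is the smallest fixed point of f in [0, 1]. Setting s = f(s):
  6/19·s² + (139/342 − 1)·s + 5/18 = 0
  6/19·s² − (5/18 + 6/19)·s + 5/18 = 0
which factors as (s − 1)·(6/19·s − 5/18) = 0, giving roots s = 1 and s = (5/18)/(6/19) = 95/108.
Mean offspring μ = 139/342 + 2·6/19 = 355/342 > 1 (supercritical), so q < 1. The extinction probability is the smaller root: q = (5/18)/(6/19) = 95/108.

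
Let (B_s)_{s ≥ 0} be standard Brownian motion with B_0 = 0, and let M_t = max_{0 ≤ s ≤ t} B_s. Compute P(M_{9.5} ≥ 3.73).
P(M_{9.5} ≥ 3.73) = 2·P(B_{9.5} ≥ 3.73) = 2(1 − Φ(3.73/√9.5)) ≈ 0.2262

By the reflection principle for Brownian motion, P(M_t ≥ a) = 2 · P(B_t ≥ a) for a ≥ 0. Since B_t ~ N(0, t), P(B_t ≥ 3.73) = 1 − Φ(3.73/√t) = 1 − Φ(3.73/√9.5) = 1 − Φ(1.2102). So
  P(M_{9.5} ≥ 3.73) = 2(1 − Φ(1.2102)) ≈ 0.2262.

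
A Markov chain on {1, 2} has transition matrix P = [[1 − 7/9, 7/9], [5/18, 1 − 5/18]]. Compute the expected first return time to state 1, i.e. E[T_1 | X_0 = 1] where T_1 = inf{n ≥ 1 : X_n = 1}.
E[T_1 | X_0 = 1] = 1/π_1 = 19/5

For an irreducible recurrent Markov chain with stationary distribution π, E[T_i | X_0 = i] = 1/π_i (Kac's formula). Here π_1 = (5/18)/(7/9 + 5/18) = (5/18)/(19/18) = 5/19, so E[T_1 | X_0 = 1] = 1/π_1 = (7/9 + 5/18)/(5/18) = (19/18)/(5/18) = 19/5.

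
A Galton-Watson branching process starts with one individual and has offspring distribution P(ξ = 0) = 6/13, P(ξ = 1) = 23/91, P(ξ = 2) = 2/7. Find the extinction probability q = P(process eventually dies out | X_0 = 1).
q = 1

Mean offspring μ = 0·6/13 + 1·23/91 + 2·2/7 = 75/91 ≤ 1. For μ ≤ 1 with offspring not concentrated at 1, the Galton-Watson process goes extinct almost surely, so q = 1.
(Algebraic check: The pgf is f(s) = 6/13 + 23/91·s + 2/7·s². The extinction probability q is the smallest fixed point of f in [0, 1]. Setting s = f(s):
  2/7·s² + (23/91 − 1)·s + 6/13 = 0
  2/7·s² − (6/13 + 2/7)·s + 6/13 = 0
which factors as (s − 1)·(2/7·s − 6/13) = 0, giving roots s = 1 and s = (6/13)/(2/7) = 21/13. Since 21/13 ≥ 1, the smallest root in [0, 1] is s = 1.)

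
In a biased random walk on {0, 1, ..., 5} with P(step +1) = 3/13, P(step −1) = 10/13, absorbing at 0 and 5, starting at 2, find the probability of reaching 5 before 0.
P(hit 5 before 0) = (1 − (10/3)^2) / (1 − (10/3)^5) = 351/14251

Let u_k denote P(reach 5 before 0 | start at k). Boundary: u_0 = 0, u_5 = 1. Recurrence: u_k = 3/13·u_{k+1} + 10/13·u_{k-1} for 1 ≤ k ≤ 4. Try u_k = A + B·r^k with r = q/p = (10/13)/(3/13) = 10/3. Substitution satisfies the recurrence; boundary conditions give:
  u_k = (1 − r^k) / (1 − r^N) = (1 − (10/3)^2) / (1 − (10/3)^5) = 351/14251.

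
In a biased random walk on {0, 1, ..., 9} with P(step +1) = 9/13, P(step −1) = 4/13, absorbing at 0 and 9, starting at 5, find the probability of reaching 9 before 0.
P(hit 9 before 0) = (1 − (4/9)^5) / (1 − (4/9)^9) = 76140405/77431669

Let u_k denote P(reach 9 before 0 | start at k). Boundary: u_0 = 0, u_9 = 1. Recurrence: u_k = 9/13·u_{k+1} + 4/13·u_{k-1} for 1 ≤ k ≤ 8. Try u_k = A + B·r^k with r = q/p = (4/13)/(9/13) = 4/9. Substitution satisfies the recurrence; boundary conditions give:
  u_k = (1 − r^k) / (1 − r^N) = (1 − (4/9)^5) / (1 − (4/9)^9) = 76140405/77431669.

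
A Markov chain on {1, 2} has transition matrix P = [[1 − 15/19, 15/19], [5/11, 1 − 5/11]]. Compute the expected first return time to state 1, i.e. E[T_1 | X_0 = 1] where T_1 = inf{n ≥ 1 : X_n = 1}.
E[T_1 | X_0 = 1] = 1/π_1 = 52/19

For an irreducible recurrent Markov chain with stationary distribution π, E[T_i | X_0 = i] = 1/π_i (Kac's formula). Here π_1 = (5/11)/(15/19 + 5/11) = (5/11)/(260/209) = 19/52, so E[T_1 | X_0 = 1] = 1/π_1 = (15/19 + 5/11)/(5/11) = (260/209)/(5/11) = 52/19.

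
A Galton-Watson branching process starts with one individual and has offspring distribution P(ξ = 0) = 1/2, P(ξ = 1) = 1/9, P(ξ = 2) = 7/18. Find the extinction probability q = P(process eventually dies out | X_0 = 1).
q = 1

Mean offspring μ = 0·1/2 + 1·1/9 + 2·7/18 = 8/9 ≤ 1. For μ ≤ 1 with offspring not concentrated at 1, the Galton-Watson process goes extinct almost surely, so q = 1.
(Algebraic check: The pgf is f(s) = 1/2 + 1/9·s + 7/18·s². The extinction probability q is the smallest fixed point of f in [0, 1]. Setting s = f(s):
  7/18·s² + (1/9 − 1)·s + 1/2 = 0
  7/18·s² − (1/2 + 7/18)·s + 1/2 = 0
which factors as (s − 1)·(7/18·s − 1/2) = 0, giving roots s = 1 and s = (1/2)/(7/18) = 9/7. Since 9/7 ≥ 1, the smallest root in [0, 1] is s = 1.)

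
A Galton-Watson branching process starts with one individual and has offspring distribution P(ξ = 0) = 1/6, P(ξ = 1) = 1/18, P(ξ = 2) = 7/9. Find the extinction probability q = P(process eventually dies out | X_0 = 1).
q = 3/14

The pgf is f(s) = 1/6 + 1/18·s + 7/9·s². The extinction probability q is the smallest fixed point of f in [0, 1]. Setting s = f(s):
  7/9·s² + (1/18 − 1)·s + 1/6 = 0
  7/9·s² − (1/6 + 7/9)·s + 1/6 = 0
which factors as (s − 1)·(7/9·s − 1/6) = 0, giving roots s = 1 and s = (1/6)/(7/9) = 3/14.
Mean offspring μ = 1/18 + 2·7/9 = 29/18 > 1 (supercritical), so q < 1. The extinction probability is the smaller root: q = (1/6)/(7/9) = 3/14.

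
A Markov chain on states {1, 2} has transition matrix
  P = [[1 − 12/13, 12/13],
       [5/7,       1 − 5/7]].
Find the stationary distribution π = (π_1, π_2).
π_1 = 65/149, π_2 = 84/149

Solve πP = π with π_1 + π_2 = 1. From πP = π: π_1 · (1 − 12/13) + π_2 · 5/7 = π_1 ⇒ π_2 · 5/7 = π_1 · 12/13 ⇒ π_2/π_1 = (12/13)/(5/7) = 84/65. Together with π_1 + π_2 = 1:
  π_1 = (5/7)/(12/13 + 5/7) = (5/7)/(149/91) = 65/149,
  π_2 = (12/13)/(12/13 + 5/7) = (12/13)/(149/91) = 84/149.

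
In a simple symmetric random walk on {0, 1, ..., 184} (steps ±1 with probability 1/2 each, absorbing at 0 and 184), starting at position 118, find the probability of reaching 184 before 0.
P(hit 184 before 0) = 118/184 = 59/92

Let u_k = P(hit 184 before 0 | start at k). Then u_0 = 0, u_184 = 1, and u_k = u_{k-1}/2 + u_{k+1}/2 for 1 ≤ k ≤ 183. This harmonic recurrence is solved by u_k = k/184, giving u_118 = 118/184 = 59/92.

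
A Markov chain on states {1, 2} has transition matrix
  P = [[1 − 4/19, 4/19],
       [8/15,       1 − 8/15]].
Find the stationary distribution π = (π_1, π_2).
π_1 = 38/53, π_2 = 15/53

Solve πP = π with π_1 + π_2 = 1. From πP = π: π_1 · (1 − 4/19) + π_2 · 8/15 = π_1 ⇒ π_2 · 8/15 = π_1 · 4/19 ⇒ π_2/π_1 = (4/19)/(8/15) = 15/38. Together with π_1 + π_2 = 1:
  π_1 = (8/15)/(4/19 + 8/15) = (8/15)/(212/285) = 38/53,
  π_2 = (4/19)/(4/19 + 8/15) = (4/19)/(212/285) = 15/53.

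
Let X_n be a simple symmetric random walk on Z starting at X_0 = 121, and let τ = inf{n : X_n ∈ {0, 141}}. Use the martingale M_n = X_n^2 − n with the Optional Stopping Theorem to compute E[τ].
E[τ] = 2420

M_n = X_n^2 − n is a martingale (since E[X_{n+1}^2 | F_n] = X_n^2 + 1). By OST (τ has finite mean in a bounded region), E[M_τ] = E[M_0] = X_0^2 − 0 = 121^2 = 14641. Also E[M_τ] = E[X_τ^2] − E[τ]. The walk exits at 0 or 141, with P(hit 141 first) = 121/141, so E[X_τ^2] = 141^2 · 121/141 + 0 = 17061. Thus E[τ] = E[X_τ^2] − E[M_τ] = 17061 − 14641 = 2420 = 121(141 − 121) = 2420.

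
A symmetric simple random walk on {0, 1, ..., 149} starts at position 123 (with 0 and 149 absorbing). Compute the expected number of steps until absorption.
E[τ | X_0 = 123] = 3198

Let v_k = E[τ | X_0 = k]. Boundary: v_0 = v_149 = 0. Recurrence: v_k = 1 + (v_{k-1} + v_{k+1})/2 for 1 ≤ k ≤ 148. The particular solution to v_k − (v_{k-1} + v_{k+1})/2 = 1 is v_k = −k^2. Adding homogeneous solution A + B k and matching boundaries gives v_k = k (149 − k). Substituting k = 123: v_123 = 123 · 26 = 3198.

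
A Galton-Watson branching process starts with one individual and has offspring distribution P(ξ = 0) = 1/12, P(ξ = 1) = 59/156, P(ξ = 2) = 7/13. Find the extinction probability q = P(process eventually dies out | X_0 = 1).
q = 13/84

The pgf is f(s) = 1/12 + 59/156·s + 7/13·s². The extinction probability q is the smallest fixed point of f in [0, 1]. Setting s = f(s):
  7/13·s² + (59/156 − 1)·s + 1/12 = 0
  7/13·s² − (1/12 + 7/13)·s + 1/12 = 0
which factors as (s − 1)·(7/13·s − 1/12) = 0, giving roots s = 1 and s = (1/12)/(7/13) = 13/84.
Mean offspring μ = 59/156 + 2·7/13 = 227/156 > 1 (supercritical), so q < 1. The extinction probability is the smaller root: q = (1/12)/(7/13) = 13/84.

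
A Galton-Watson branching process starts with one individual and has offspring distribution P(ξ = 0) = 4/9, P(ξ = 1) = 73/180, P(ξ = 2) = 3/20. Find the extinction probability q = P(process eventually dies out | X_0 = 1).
q = 1

Mean offspring μ = 0·4/9 + 1·73/180 + 2·3/20 = 127/180 ≤ 1. For μ ≤ 1 with offspring not concentrated at 1, the Galton-Watson process goes extinct almost surely, so q = 1.
(Algebraic check: The pgf is f(s) = 4/9 + 73/180·s + 3/20·s². The extinction probability q is the smallest fixed point of f in [0, 1]. Setting s = f(s):
  3/20·s² + (73/180 − 1)·s + 4/9 = 0
  3/20·s² − (4/9 + 3/20)·s + 4/9 = 0
which factors as (s − 1)·(3/20·s − 4/9) = 0, giving roots s = 1 and s = (4/9)/(3/20) = 80/27. Since 80/27 ≥ 1, the smallest root in [0, 1] is s = 1.)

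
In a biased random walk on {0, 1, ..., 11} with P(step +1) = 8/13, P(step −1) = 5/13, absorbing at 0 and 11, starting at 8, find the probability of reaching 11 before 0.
P(hit 11 before 0) = (1 − (5/8)^8) / (1 − (5/8)^11) = 2796644864/2847035489

Let u_k denote P(reach 11 before 0 | start at k). Boundary: u_0 = 0, u_11 = 1. Recurrence: u_k = 8/13·u_{k+1} + 5/13·u_{k-1} for 1 ≤ k ≤ 10. Try u_k = A + B·r^k with r = q/p = (5/13)/(8/13) = 5/8. Substitution satisfies the recurrence; boundary conditions give:
  u_k = (1 − r^k) / (1 − r^N) = (1 − (5/8)^8) / (1 − (5/8)^11) = 2796644864/2847035489.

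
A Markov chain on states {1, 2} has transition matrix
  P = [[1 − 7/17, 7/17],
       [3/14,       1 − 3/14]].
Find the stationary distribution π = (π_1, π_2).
π_1 = 51/149, π_2 = 98/149

Solve πP = π with π_1 + π_2 = 1. From πP = π: π_1 · (1 − 7/17) + π_2 · 3/14 = π_1 ⇒ π_2 · 3/14 = π_1 · 7/17 ⇒ π_2/π_1 = (7/17)/(3/14) = 98/51. Together with π_1 + π_2 = 1:
  π_1 = (3/14)/(7/17 + 3/14) = (3/14)/(149/238) = 51/149,
  π_2 = (7/17)/(7/17 + 3/14) = (7/17)/(149/238) = 98/149.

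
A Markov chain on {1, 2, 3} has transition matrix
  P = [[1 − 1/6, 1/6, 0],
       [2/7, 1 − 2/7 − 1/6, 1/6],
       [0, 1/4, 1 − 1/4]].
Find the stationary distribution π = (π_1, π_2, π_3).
π = (36/71, 21/71, 14/71)

This is a birth-death chain on three states, which satisfies detailed balance: π_1 · P_{12} = π_2 · P_{21} and π_2 · P_{23} = π_3 · P_{32}.
From π_1 · 1/6 = π_2 · 2/7: π_2/π_1 = (1/6)/(2/7) = 7/12.
From π_2 · 1/6 = π_3 · 1/4: π_3/π_2 = (1/6)/(1/4) = 2/3.
Take π_1 proportional to 1; then unnormalized π = (1, 7/12, 7/18). Normalize by dividing by the sum 71/36:
  π = (36/71, 21/71, 14/71).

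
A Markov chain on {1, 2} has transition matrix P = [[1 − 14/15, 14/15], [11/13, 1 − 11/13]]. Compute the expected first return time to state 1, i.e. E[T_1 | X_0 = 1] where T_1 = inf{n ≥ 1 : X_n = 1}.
E[T_1 | X_0 = 1] = 1/π_1 = 347/165

For an irreducible recurrent Markov chain with stationary distribution π, E[T_i | X_0 = i] = 1/π_i (Kac's formula). Here π_1 = (11/13)/(14/15 + 11/13) = (11/13)/(347/195) = 165/347, so E[T_1 | X_0 = 1] = 1/π_1 = (14/15 + 11/13)/(11/13) = (347/195)/(11/13) = 347/165.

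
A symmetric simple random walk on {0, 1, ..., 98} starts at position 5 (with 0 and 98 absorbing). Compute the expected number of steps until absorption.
E[τ | X_0 = 5] = 465

Let v_k = E[τ | X_0 = k]. Boundary: v_0 = v_98 = 0. Recurrence: v_k = 1 + (v_{k-1} + v_{k+1})/2 for 1 ≤ k ≤ 97. The particular solution to v_k − (v_{k-1} + v_{k+1})/2 = 1 is v_k = −k^2. Adding homogeneous solution A + B k and matching boundaries gives v_k = k (98 − k). Substituting k = 5: v_5 = 5 · 93 = 465.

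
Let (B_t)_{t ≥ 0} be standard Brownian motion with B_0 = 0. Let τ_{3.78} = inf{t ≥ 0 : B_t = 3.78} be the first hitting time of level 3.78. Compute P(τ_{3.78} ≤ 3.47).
P(τ_{3.78} ≤ 3.47) = 2(1 − Φ(3.78/√3.47)) = 2(1 − Φ(2.0292)) ≈ 0.0424

By the reflection principle for standard BM, P(τ_b ≤ t) = 2 · P(B_t ≥ b). Since B_t ~ N(0, t), P(B_t ≥ 3.78) = 1 − Φ(3.78/√t) = 1 − Φ(3.78/√3.47) = 1 − Φ(2.0292) ≈ 0.02122. Doubling: P(τ_{3.78} ≤ 3.47) ≈ 2 · 0.02122 = 0.04244 ≈ 0.0424.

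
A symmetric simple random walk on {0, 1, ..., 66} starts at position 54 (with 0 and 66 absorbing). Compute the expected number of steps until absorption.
E[τ | X_0 = 54] = 648

Let v_k = E[τ | X_0 = k]. Boundary: v_0 = v_66 = 0. Recurrence: v_k = 1 + (v_{k-1} + v_{k+1})/2 for 1 ≤ k ≤ 65. The particular solution to v_k − (v_{k-1} + v_{k+1})/2 = 1 is v_k = −k^2. Adding homogeneous solution A + B k and matching boundaries gives v_k = k (66 − k). Substituting k = 54: v_54 = 54 · 12 = 648.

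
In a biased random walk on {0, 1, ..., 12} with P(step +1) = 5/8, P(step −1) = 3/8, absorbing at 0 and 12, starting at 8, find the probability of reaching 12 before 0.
P(hit 12 before 0) = (1 − (3/5)^8) / (1 − (3/5)^12) = 441250/447811

Let u_k denote P(reach 12 before 0 | start at k). Boundary: u_0 = 0, u_12 = 1. Recurrence: u_k = 5/8·u_{k+1} + 3/8·u_{k-1} for 1 ≤ k ≤ 11. Try u_k = A + B·r^k with r = q/p = (3/8)/(5/8) = 3/5. Substitution satisfies the recurrence; boundary conditions give:
  u_k = (1 − r^k) / (1 − r^N) = (1 − (3/5)^8) / (1 − (3/5)^12) = 441250/447811.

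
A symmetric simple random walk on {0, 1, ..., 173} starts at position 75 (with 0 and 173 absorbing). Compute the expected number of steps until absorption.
E[τ | X_0 = 75] = 7350

Let v_k = E[τ | X_0 = k]. Boundary: v_0 = v_173 = 0. Recurrence: v_k = 1 + (v_{k-1} + v_{k+1})/2 for 1 ≤ k ≤ 172. The particular solution to v_k − (v_{k-1} + v_{k+1})/2 = 1 is v_k = −k^2. Adding homogeneous solution A + B k and matching boundaries gives v_k = k (173 − k). Substituting k = 75: v_75 = 75 · 98 = 7350.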